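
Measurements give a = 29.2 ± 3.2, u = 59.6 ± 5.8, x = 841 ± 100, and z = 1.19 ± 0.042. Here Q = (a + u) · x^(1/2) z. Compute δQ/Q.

Let w = a + u = 88.8. δw = √(δa² + δu²) = √(10.2 + 33.6) = 6.62, so δw/w = 0.0746.
Q is then a monomial in w, x, z:
δQ/Q = √((δw/w)² + (½·δx/x)² + (1·δz/z)²) = √(0.00556 + 0.00353 + 0.00125) = 0.102

0.102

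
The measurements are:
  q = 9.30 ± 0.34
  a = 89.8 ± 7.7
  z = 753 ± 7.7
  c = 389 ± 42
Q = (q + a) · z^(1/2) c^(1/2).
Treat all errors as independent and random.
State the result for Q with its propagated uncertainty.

53600 ± 5090

Let u = q + a = 99.1. δu = √(δq² + δa²) = √(0.116 + 59.3) = 7.71, so δu/u = 0.0778.
Q is then a monomial in u, z, c:
δQ/Q = √((δu/u)² + (½·δz/z)² + (½·δc/c)²) = √(0.00605 + 2.61e-05 + 0.00291) = 0.0948
Q = 53600, so δQ = 0.0948 × 53600 = 5090.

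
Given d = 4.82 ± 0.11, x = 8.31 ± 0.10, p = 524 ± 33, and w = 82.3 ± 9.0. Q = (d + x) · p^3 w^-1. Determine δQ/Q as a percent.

Let u = d + x = 13.1. δu = √(δd² + δx²) = √(0.0121 + 0.0100) = 0.149, so δu/u = 0.0113.
Q is then a monomial in u, p, w:
δQ/Q = √((δu/u)² + (3·δp/p)² + (-1·δw/w)²) = √(0.000128 + 0.0357 + 0.0120) = 0.219

21.9%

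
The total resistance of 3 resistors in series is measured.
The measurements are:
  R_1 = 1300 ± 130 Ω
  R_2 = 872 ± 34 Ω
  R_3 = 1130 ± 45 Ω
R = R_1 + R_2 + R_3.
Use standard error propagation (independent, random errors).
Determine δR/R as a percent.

For a sum/difference, combine absolute errors in quadrature:
  (δR_1)² = 16900;  (δR_2)² = 1160;  (δR_3)² = 2020
δR = √(20100) = 142 Ω
R = 3300 Ω, so δR/R = 142/3300 = 0.0429.

4.29%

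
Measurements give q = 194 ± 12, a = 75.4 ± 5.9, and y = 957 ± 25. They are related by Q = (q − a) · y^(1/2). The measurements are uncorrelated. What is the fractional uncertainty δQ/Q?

Let u = q − a = 119. δu = √(δq² + δa²) = √(144 + 34.8) = 13.4, so δu/u = 0.113.
Q is then a monomial in u, y:
δQ/Q = √((δu/u)² + (½·δy/y)²) = √(0.0127 + 0.000171) = 0.114

0.114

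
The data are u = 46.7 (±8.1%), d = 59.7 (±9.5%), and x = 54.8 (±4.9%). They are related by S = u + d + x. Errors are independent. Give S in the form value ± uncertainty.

For a sum/difference, combine absolute errors in quadrature:
  (δu)² = 14.3;  (δd)² = 32.2;  (δx)² = 7.21
δS = √(53.7) = 7.33
S = 161.

161 ± 7.33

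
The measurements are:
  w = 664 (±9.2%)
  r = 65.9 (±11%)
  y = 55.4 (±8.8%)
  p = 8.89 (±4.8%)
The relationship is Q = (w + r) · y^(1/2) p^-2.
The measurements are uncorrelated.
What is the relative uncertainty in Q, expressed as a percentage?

Let u = w + r = 730. δu = √(δw² + δr²) = √(3730 + 52.5) = 61.5, so δu/u = 0.0843.
Q is then a monomial in u, y, p:
δQ/Q = √((δu/u)² + (½·δy/y)² + (-2·δp/p)²) = √(0.00710 + 0.00194 + 0.00922) = 0.135

13.5%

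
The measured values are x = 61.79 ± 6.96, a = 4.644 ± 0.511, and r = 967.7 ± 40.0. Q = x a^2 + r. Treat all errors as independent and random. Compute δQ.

Let p = x·a^2 = 1333. δp/p = √((1·δx/x)² + (2·δa/a)²) = √(0.0127 + 0.0484) = 0.247, so δp = 329.
Q = p + r: δQ = √(δp² + δr²) = √(1.09e+05 + 1600) = 332

332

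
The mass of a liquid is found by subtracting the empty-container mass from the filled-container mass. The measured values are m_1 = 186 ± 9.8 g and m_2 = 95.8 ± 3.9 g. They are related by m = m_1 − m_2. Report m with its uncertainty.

90.2 ± 10.5 g

Each term contributes (cᵢ δxᵢ)² to (δm)²:
  (δm_1)² = 96.0;  (δm_2)² = 15.2
δm = √(111) = 10.5 g
m = 90.2 g.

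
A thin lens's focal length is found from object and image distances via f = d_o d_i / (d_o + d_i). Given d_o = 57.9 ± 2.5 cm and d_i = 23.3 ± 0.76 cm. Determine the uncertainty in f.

0.438 cm

∂f/∂d_o = (d_i/(d_o+d_i))² = 0.0823;  ∂f/∂d_i = (d_o/(d_o+d_i))² = 0.508
δf = √((∂f/∂d_o · δd_o)² + (∂f/∂d_i · δd_i)²) = √(0.0424 + 0.149) = 0.438 cm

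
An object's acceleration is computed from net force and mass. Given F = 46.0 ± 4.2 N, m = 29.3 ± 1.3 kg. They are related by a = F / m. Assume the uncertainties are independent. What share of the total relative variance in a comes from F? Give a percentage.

(δa/a)² = (1·δF/F)² + (-1·δm/m)²
  F term: (1×0.0913)² = 0.00834
  m term: (-1×0.0444)² = 0.00197
Total = 0.0103. Share from F = 0.00834/0.0103 = 0.809.

80.9%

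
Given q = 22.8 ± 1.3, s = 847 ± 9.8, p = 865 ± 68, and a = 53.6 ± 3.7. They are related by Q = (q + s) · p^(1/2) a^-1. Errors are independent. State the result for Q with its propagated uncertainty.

Let u = q + s = 870. δu = √(δq² + δs²) = √(1.69 + 96.0) = 9.89, so δu/u = 0.0114.
Q is then a monomial in u, p, a:
δQ/Q = √((δu/u)² + (½·δp/p)² + (-1·δa/a)²) = √(0.000129 + 0.00154 + 0.00477) = 0.0802
Q = 477, so δQ = 0.0802 × 477 = 38.3.

477 ± 38.3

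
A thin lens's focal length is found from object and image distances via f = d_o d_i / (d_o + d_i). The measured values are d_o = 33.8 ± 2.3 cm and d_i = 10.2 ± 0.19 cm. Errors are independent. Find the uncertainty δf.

∂f/∂d_o = (d_i/(d_o+d_i))² = 0.0537;  ∂f/∂d_i = (d_o/(d_o+d_i))² = 0.590
δf = √((∂f/∂d_o · δd_o)² + (∂f/∂d_i · δd_i)²) = √(0.0153 + 0.0126) = 0.167 cm

0.167 cm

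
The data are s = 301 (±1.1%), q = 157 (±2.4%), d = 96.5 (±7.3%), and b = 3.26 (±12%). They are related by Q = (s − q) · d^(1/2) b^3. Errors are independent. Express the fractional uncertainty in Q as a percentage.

36.4%

Let u = s − q = 144. δu = √(δs² + δq²) = √(11.0 + 14.2) = 5.02, so δu/u = 0.0348.
Q is then a monomial in u, d, b:
δQ/Q = √((δu/u)² + (½·δd/d)² + (3·δb/b)²) = √(0.00121 + 0.00133 + 0.130) = 0.364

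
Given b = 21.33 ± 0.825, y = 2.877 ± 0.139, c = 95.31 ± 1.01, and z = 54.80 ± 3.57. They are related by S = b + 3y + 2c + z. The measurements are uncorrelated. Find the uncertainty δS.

Sums and differences: (δS)² = Σ (cᵢ δxᵢ)².
  (δb)² = 0.681;  (3·δy)² = 0.174;  (2·δc)² = 4.08;  (δz)² = 12.7
δS = √(17.7) = 4.20

4.20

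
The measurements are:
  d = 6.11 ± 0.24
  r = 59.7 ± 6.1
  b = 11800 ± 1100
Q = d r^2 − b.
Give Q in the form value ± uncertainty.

Let p = d·r^2 = 21800. δp/p = √((1·δd/d)² + (2·δr/r)²) = √(0.00154 + 0.0418) = 0.208, so δp = 4530.
Q = p − b: δQ = √(δp² + δb²) = √(2.05e+07 + 1.21e+06) = 4660
Q = 9980.

9980 ± 4660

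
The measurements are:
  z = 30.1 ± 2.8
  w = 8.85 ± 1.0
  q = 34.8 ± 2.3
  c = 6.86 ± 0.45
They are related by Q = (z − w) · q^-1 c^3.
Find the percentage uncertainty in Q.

25.0%

Let u = z − w = 21.2. δu = √(δz² + δw²) = √(7.84 + 1.00) = 2.97, so δu/u = 0.140.
Q is then a monomial in u, q, c:
δQ/Q = √((δu/u)² + (-1·δq/q)² + (3·δc/c)²) = √(0.0196 + 0.00437 + 0.0387) = 0.250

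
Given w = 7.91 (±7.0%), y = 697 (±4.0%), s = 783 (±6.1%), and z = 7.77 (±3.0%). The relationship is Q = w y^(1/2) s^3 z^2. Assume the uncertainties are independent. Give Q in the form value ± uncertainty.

For a monomial Q ∝ w, y^(1/2), s^3, z^2, fractional errors add in quadrature:
  (1·δw/w)² = (1×0.0700)² = 0.00490;  (½·δy/y)² = (0.5×0.0400)² = 0.000400;  (3·δs/s)² = (3×0.0610)² = 0.0335;  (2·δz/z)² = (2×0.0300)² = 0.00360
δQ/Q = √(0.0424) = 0.206
Q = 6.05e+12, so δQ = 0.206 × 6.05e+12 = 1.25e+12.

(6.05 ± 1.25) × 10^12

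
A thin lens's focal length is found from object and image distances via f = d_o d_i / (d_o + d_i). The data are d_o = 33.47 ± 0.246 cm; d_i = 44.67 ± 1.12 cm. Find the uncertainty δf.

∂f/∂d_o = (d_i/(d_o+d_i))² = 0.327;  ∂f/∂d_i = (d_o/(d_o+d_i))² = 0.183
δf = √((∂f/∂d_o · δd_o)² + (∂f/∂d_i · δd_i)²) = √(0.00646 + 0.0422) = 0.221 cm

0.221 cm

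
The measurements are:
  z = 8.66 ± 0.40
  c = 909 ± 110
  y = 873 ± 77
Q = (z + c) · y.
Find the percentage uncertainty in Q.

14.9%

Let u = z + c = 918. δu = √(δz² + δc²) = √(0.160 + 12100) = 110, so δu/u = 0.120.
Q is then a monomial in u, y:
δQ/Q = √((δu/u)² + (1·δy/y)²) = √(0.0144 + 0.00778) = 0.149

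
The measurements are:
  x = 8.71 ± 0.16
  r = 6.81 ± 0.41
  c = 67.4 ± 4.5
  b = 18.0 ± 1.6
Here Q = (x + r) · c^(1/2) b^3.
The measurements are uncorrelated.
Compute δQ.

2.01e+05

Let u = x + r = 15.5. δu = √(δx² + δr²) = √(0.0256 + 0.168) = 0.440, so δu/u = 0.0284.
Q is then a monomial in u, c, b:
δQ/Q = √((δu/u)² + (½·δc/c)² + (3·δb/b)²) = √(0.000804 + 0.00111 + 0.0711) = 0.270
Q = 7.43e+05, so δQ = 0.270 × 7.43e+05 = 2.01e+05.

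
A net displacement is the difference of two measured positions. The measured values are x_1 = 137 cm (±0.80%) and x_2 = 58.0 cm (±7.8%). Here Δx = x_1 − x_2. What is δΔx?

Each term contributes (cᵢ δxᵢ)² to (δΔx)²:
  (δx_1)² = 1.20;  (δx_2)² = 20.5
δΔx = √(21.7) = 4.65 cm

4.65 cm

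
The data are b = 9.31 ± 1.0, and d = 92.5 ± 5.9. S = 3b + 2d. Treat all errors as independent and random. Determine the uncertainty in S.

12.2

Absolute uncertainties add in quadrature for a linear combination:
  (3·δb)² = 9.00;  (2·δd)² = 139
δS = √(148) = 12.2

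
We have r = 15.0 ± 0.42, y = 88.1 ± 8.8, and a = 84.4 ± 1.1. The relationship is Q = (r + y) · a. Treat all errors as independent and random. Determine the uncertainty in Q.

752

Let u = r + y = 103. δu = √(δr² + δy²) = √(0.176 + 77.4) = 8.81, so δu/u = 0.0855.
Q is then a monomial in u, a:
δQ/Q = √((δu/u)² + (1·δa/a)²) = √(0.00730 + 0.000170) = 0.0864
Q = 8700, so δQ = 0.0864 × 8700 = 752.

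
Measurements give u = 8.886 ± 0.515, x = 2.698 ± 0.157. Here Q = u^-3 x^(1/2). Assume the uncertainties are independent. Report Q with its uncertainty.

0.002341 ± 0.000413

Each factor contributes (exponent × relative error)² to (δQ/Q)²:
  (-3·δu/u)² = (-3×0.0580)² = 0.0302;  (½·δx/x)² = (0.5×0.0582)² = 0.000847
δQ/Q = √(0.0311) = 0.176
Q = 0.002341, so δQ = 0.176 × 0.002341 = 0.000413.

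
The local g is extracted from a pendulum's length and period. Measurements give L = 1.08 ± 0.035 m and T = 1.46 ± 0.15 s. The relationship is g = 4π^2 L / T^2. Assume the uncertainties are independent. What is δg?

4.16 m/s^2

For a monomial g ∝ L, T^-2, fractional errors add in quadrature:
  (1·δL/L)² = (1×0.0324)² = 0.00105;  (-2·δT/T)² = (-2×0.103)² = 0.0422
δg/g = √(0.0433) = 0.208
g = 20.0 m/s^2, so δg = 0.208 × 20.0 = 4.16 m/s^2.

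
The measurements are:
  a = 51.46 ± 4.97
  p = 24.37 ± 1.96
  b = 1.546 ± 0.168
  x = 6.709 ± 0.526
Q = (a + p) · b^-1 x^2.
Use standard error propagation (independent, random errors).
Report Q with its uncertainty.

Let u = a + p = 75.83. δu = √(δa² + δp²) = √(24.7 + 3.84) = 5.34, so δu/u = 0.0705.
Q is then a monomial in u, b, x:
δQ/Q = √((δu/u)² + (-1·δb/b)² + (2·δx/x)²) = √(0.00496 + 0.0118 + 0.0246) = 0.203
Q = 2208, so δQ = 0.203 × 2208 = 449.

2208 ± 449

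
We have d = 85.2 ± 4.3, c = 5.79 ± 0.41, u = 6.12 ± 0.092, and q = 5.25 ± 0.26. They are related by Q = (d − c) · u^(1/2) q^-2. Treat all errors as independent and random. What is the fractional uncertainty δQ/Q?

Let w = d − c = 79.4. δw = √(δd² + δc²) = √(18.5 + 0.168) = 4.32, so δw/w = 0.0544.
Q is then a monomial in w, u, q:
δQ/Q = √((δw/w)² + (½·δu/u)² + (-2·δq/q)²) = √(0.00296 + 5.65e-05 + 0.00981) = 0.113

0.113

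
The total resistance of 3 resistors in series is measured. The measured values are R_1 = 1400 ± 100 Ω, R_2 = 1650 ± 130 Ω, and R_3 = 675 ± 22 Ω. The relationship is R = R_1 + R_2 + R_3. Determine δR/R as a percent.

4.44%

For a sum/difference, combine absolute errors in quadrature:
  (δR_1)² = 10000;  (δR_2)² = 16900;  (δR_3)² = 484
δR = √(27400) = 165 Ω
R = 3720 Ω, so δR/R = 165/3720 = 0.0444.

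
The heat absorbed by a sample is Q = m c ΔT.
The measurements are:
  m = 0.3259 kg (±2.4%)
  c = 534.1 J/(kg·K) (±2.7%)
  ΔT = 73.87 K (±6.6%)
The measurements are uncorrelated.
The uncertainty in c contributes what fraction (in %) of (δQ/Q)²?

(δQ/Q)² = (1·δm/m)² + (1·δc/c)² + (1·δΔT/ΔT)²
  m term: (1×0.0240)² = 0.000576
  c term: (1×0.0270)² = 0.000729
  ΔT term: (1×0.0660)² = 0.00436
Total = 0.00566. Share from c = 0.000729/0.00566 = 0.129.

12.9%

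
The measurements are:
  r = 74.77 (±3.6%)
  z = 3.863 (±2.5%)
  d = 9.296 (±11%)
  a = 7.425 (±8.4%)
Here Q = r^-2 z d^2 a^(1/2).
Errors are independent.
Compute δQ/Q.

0.237

Relative error in a monomial: (δQ/Q)² = Σ (nᵢ · δxᵢ/xᵢ)².
  (-2·δr/r)² = (-2×0.0360)² = 0.00518;  (1·δz/z)² = (1×0.0250)² = 0.000625;  (2·δd/d)² = (2×0.110)² = 0.0484;  (½·δa/a)² = (0.5×0.0840)² = 0.00176
δQ/Q = √(0.0560) = 0.237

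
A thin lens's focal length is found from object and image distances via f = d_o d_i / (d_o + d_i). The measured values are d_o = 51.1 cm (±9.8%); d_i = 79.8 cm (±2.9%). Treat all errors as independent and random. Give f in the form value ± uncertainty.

∂f/∂d_o = (d_i/(d_o+d_i))² = 0.372;  ∂f/∂d_i = (d_o/(d_o+d_i))² = 0.152
δf = √((∂f/∂d_o · δd_o)² + (∂f/∂d_i · δd_i)²) = √(3.46 + 0.124) = 1.89 cm
f = 31.2 cm.

31.2 ± 1.89 cm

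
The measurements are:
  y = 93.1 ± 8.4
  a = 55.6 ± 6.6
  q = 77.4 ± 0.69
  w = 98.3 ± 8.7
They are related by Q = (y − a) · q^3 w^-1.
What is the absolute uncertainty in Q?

53000

Let u = y − a = 37.5. δu = √(δy² + δa²) = √(70.6 + 43.6) = 10.7, so δu/u = 0.285.
Q is then a monomial in u, q, w:
δQ/Q = √((δu/u)² + (3·δq/q)² + (-1·δw/w)²) = √(0.0812 + 0.000715 + 0.00783) = 0.300
Q = 1.77e+05, so δQ = 0.300 × 1.77e+05 = 53000.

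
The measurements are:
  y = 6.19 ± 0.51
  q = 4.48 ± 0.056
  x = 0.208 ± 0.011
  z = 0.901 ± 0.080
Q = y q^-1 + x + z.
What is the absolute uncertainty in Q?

0.141

Let p = y·q^-1 = 1.38. δp/p = √((1·δy/y)² + (-1·δq/q)²) = √(0.00679 + 0.000156) = 0.0833, so δp = 0.115.
Q = p + x + z: δQ = √(δp² + δx² + δz²) = √(0.0133 + 0.000121 + 0.00640) = 0.141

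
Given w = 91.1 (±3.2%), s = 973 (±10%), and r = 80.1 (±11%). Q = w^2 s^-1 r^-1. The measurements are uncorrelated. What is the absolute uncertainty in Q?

0.0172

Each factor contributes (exponent × relative error)² to (δQ/Q)²:
  (2·δw/w)² = (2×0.0320)² = 0.00410;  (-1·δs/s)² = (-1×0.100)² = 0.0100;  (-1·δr/r)² = (-1×0.110)² = 0.0121
δQ/Q = √(0.0262) = 0.162
Q = 0.106, so δQ = 0.162 × 0.106 = 0.0172.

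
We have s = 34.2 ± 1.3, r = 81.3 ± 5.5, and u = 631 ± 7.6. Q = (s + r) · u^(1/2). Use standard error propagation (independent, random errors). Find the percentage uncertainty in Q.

4.93%

Let w = s + r = 116. δw = √(δs² + δr²) = √(1.69 + 30.2) = 5.65, so δw/w = 0.0489.
Q is then a monomial in w, u:
δQ/Q = √((δw/w)² + (½·δu/u)²) = √(0.00239 + 3.63e-05) = 0.0493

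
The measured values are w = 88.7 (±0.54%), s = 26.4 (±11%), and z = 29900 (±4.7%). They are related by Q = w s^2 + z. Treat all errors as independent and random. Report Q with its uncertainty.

91700 ± 13700

Let p = w·s^2 = 61800. δp/p = √((1·δw/w)² + (2·δs/s)²) = √(2.92e-05 + 0.0484) = 0.220, so δp = 13600.
Q = p + z: δQ = √(δp² + δz²) = √(1.85e+08 + 1.97e+06) = 13700
Q = 91700.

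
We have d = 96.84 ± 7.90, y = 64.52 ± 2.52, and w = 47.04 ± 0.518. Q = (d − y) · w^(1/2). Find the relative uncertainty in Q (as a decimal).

Let u = d − y = 32.32. δu = √(δd² + δy²) = √(62.4 + 6.35) = 8.29, so δu/u = 0.257.
Q is then a monomial in u, w:
δQ/Q = √((δu/u)² + (½·δw/w)²) = √(0.0658 + 3.03e-05) = 0.257

0.257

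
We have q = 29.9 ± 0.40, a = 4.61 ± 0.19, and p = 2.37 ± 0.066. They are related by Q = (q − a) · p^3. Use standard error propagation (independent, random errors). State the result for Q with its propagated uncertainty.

337 ± 28.7

Let u = q − a = 25.3. δu = √(δq² + δa²) = √(0.160 + 0.0361) = 0.443, so δu/u = 0.0175.
Q is then a monomial in u, p:
δQ/Q = √((δu/u)² + (3·δp/p)²) = √(0.000307 + 0.00698) = 0.0854
Q = 337, so δQ = 0.0854 × 337 = 28.7.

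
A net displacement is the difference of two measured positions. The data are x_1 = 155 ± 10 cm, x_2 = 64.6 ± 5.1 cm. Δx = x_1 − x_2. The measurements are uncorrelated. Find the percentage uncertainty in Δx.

12.4%

Sums and differences: (δΔx)² = Σ (cᵢ δxᵢ)².
  (δx_1)² = 100;  (δx_2)² = 26.0
δΔx = √(126) = 11.2 cm
Δx = 90.4 cm, so δΔx/Δx = 11.2/90.4 = 0.124.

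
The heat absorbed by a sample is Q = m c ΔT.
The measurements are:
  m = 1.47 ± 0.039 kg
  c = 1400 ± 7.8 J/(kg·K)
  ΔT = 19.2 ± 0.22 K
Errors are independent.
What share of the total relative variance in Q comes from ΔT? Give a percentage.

(δQ/Q)² = (1·δm/m)² + (1·δc/c)² + (1·δΔT/ΔT)²
  m term: (1×0.0265)² = 0.000704
  c term: (1×0.00557)² = 3.1e-05
  ΔT term: (1×0.0115)² = 0.000131
Total = 0.000866. Share from ΔT = 0.000131/0.000866 = 0.152.

15.2%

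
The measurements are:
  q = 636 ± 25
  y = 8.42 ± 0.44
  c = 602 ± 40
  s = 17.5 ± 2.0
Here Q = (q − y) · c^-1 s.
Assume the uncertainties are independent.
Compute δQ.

Let u = q − y = 628. δu = √(δq² + δy²) = √(625 + 0.194) = 25.0, so δu/u = 0.0398.
Q is then a monomial in u, c, s:
δQ/Q = √((δu/u)² + (-1·δc/c)² + (1·δs/s)²) = √(0.00159 + 0.00441 + 0.0131) = 0.138
Q = 18.2, so δQ = 0.138 × 18.2 = 2.52.

2.52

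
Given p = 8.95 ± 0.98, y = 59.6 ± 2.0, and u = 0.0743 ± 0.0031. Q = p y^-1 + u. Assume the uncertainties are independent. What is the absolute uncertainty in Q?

0.0175

Let w = p·y^-1 = 0.150. δw/w = √((1·δp/p)² + (-1·δy/y)²) = √(0.0120 + 0.00113) = 0.115, so δw = 0.0172.
Q = w + u: δQ = √(δw² + δu²) = √(0.000296 + 9.61e-06) = 0.0175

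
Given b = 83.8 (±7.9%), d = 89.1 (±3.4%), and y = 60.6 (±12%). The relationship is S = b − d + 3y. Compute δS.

Absolute uncertainties add in quadrature for a linear combination:
  (δb)² = 43.8;  (δd)² = 9.18;  (3·δy)² = 476
δS = √(529) = 23.0

23.0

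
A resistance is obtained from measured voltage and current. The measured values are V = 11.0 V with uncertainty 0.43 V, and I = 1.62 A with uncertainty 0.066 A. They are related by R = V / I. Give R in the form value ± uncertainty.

Each factor contributes (exponent × relative error)² to (δR/R)²:
  (1·δV/V)² = (1×0.0391)² = 0.00153;  (-1·δI/I)² = (-1×0.0407)² = 0.00166
δR/R = √(0.00319) = 0.0565
R = 6.79 Ω, so δR = 0.0565 × 6.79 = 0.383 Ω.

6.79 ± 0.383 Ω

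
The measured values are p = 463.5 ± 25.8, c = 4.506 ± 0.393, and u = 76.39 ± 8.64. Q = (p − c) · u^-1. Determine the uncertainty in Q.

Let w = p − c = 459.0. δw = √(δp² + δc²) = √(666 + 0.154) = 25.8, so δw/w = 0.0562.
Q is then a monomial in w, u:
δQ/Q = √((δw/w)² + (-1·δu/u)²) = √(0.00316 + 0.0128) = 0.126
Q = 6.009, so δQ = 0.126 × 6.009 = 0.759.

0.759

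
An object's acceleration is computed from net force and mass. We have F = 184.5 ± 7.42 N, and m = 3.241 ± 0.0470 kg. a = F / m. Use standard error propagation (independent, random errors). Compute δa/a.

0.0428

Relative error in a monomial: (δa/a)² = Σ (nᵢ · δxᵢ/xᵢ)².
  (1·δF/F)² = (1×0.0402)² = 0.00162;  (-1·δm/m)² = (-1×0.0145)² = 0.000210
δa/a = √(0.00183) = 0.0428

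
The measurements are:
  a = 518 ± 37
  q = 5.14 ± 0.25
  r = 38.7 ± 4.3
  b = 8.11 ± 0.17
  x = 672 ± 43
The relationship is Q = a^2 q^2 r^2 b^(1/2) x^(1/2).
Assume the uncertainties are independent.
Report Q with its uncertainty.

(7.84 ± 2.22) × 10^11

Q is a product of powers, so relative uncertainties combine in quadrature:
  (2·δa/a)² = (2×0.0714)² = 0.0204;  (2·δq/q)² = (2×0.0486)² = 0.00946;  (2·δr/r)² = (2×0.111)² = 0.0494;  (½·δb/b)² = (0.5×0.0210)² = 0.000110;  (½·δx/x)² = (0.5×0.0640)² = 0.00102
δQ/Q = √(0.0804) = 0.284
Q = 7.84e+11, so δQ = 0.284 × 7.84e+11 = 2.22e+11.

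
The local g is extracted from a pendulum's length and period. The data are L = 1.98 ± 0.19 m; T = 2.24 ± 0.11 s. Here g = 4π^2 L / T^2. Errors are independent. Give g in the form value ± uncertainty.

15.6 ± 2.14 m/s^2

g is a product of powers, so relative uncertainties combine in quadrature:
  (1·δL/L)² = (1×0.0960)² = 0.00921;  (-2·δT/T)² = (-2×0.0491)² = 0.00965
δg/g = √(0.0189) = 0.137
g = 15.6 m/s^2, so δg = 0.137 × 15.6 = 2.14 m/s^2.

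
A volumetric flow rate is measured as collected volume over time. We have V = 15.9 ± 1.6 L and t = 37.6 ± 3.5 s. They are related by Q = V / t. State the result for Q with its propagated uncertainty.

Since Q is a product/quotient, work with relative uncertainties:
  (1·δV/V)² = (1×0.101)² = 0.0101;  (-1·δt/t)² = (-1×0.0931)² = 0.00866
δQ/Q = √(0.0188) = 0.137
Q = 0.423 L/s, so δQ = 0.137 × 0.423 = 0.0580 L/s.

0.423 ± 0.0580 L/s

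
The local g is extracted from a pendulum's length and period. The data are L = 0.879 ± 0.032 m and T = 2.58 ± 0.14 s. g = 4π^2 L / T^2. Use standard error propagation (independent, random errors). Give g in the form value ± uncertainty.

Products/powers → add relative errors in quadrature, weighted by exponent:
  (1·δL/L)² = (1×0.0364)² = 0.00133;  (-2·δT/T)² = (-2×0.0543)² = 0.0118
δg/g = √(0.0131) = 0.114
g = 5.21 m/s^2, so δg = 0.114 × 5.21 = 0.597 m/s^2.

5.21 ± 0.597 m/s^2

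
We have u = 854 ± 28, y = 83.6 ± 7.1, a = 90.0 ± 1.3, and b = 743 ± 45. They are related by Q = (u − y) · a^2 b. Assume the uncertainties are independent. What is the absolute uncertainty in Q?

Let w = u − y = 770. δw = √(δu² + δy²) = √(784 + 50.4) = 28.9, so δw/w = 0.0375.
Q is then a monomial in w, a, b:
δQ/Q = √((δw/w)² + (2·δa/a)² + (1·δb/b)²) = √(0.00141 + 0.000835 + 0.00367) = 0.0769
Q = 4.64e+09, so δQ = 0.0769 × 4.64e+09 = 3.56e+08.

3.56e+08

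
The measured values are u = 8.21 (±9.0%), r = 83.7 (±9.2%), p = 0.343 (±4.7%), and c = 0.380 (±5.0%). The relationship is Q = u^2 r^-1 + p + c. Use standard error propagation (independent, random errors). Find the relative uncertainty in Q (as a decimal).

0.108

Let w = u^2·r^-1 = 0.805. δw/w = √((2·δu/u)² + (-1·δr/r)²) = √(0.0324 + 0.00846) = 0.202, so δw = 0.163.
Q = w + p + c: δQ = √(δw² + δp² + δc²) = √(0.0265 + 0.000260 + 0.000361) = 0.165
Q = 1.53, so δQ/Q = 0.165/1.53 = 0.108.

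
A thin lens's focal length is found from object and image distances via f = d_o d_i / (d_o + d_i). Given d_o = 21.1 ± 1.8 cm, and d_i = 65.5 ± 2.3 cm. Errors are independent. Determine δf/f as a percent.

∂f/∂d_o = (d_i/(d_o+d_i))² = 0.572;  ∂f/∂d_i = (d_o/(d_o+d_i))² = 0.0594
δf = √((∂f/∂d_o · δd_o)² + (∂f/∂d_i · δd_i)²) = √(1.06 + 0.0186) = 1.04 cm
f = 16.0 cm, so δf/f = 1.04/16.0 = 0.0651.

6.51%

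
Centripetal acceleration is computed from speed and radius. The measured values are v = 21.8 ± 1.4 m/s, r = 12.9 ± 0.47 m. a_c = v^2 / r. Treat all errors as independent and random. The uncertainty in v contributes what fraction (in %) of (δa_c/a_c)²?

(δa_c/a_c)² = (2·δv/v)² + (-1·δr/r)²
  v term: (2×0.0642)² = 0.0165
  r term: (-1×0.0364)² = 0.00133
Total = 0.0178. Share from v = 0.0165/0.0178 = 0.926.

92.6%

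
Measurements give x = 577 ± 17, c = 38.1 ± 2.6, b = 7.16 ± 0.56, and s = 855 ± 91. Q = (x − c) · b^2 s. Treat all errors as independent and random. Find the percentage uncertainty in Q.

19.2%

Let u = x − c = 539. δu = √(δx² + δc²) = √(289 + 6.76) = 17.2, so δu/u = 0.0319.
Q is then a monomial in u, b, s:
δQ/Q = √((δu/u)² + (2·δb/b)² + (1·δs/s)²) = √(0.00102 + 0.0245 + 0.0113) = 0.192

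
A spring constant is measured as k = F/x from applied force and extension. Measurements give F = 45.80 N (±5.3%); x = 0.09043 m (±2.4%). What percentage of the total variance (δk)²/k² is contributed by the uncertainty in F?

(δk/k)² = (1·δF/F)² + (-1·δx/x)²
  F term: (1×0.0530)² = 0.00281
  x term: (-1×0.0240)² = 0.000576
Total = 0.00339. Share from F = 0.00281/0.00339 = 0.830.

83.0%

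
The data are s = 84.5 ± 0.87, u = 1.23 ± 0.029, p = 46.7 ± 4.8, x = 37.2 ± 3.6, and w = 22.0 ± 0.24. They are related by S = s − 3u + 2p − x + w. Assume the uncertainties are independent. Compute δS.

Each term contributes (cᵢ δxᵢ)² to (δS)²:
  (δs)² = 0.757;  (3·δu)² = 0.00757;  (2·δp)² = 92.2;  (δx)² = 13.0;  (δw)² = 0.0576
δS = √(106) = 10.3

10.3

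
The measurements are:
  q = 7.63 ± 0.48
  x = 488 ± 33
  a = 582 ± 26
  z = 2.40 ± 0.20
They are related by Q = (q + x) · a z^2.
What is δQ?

3.07e+05

Let u = q + x = 496. δu = √(δq² + δx²) = √(0.230 + 1090) = 33.0, so δu/u = 0.0666.
Q is then a monomial in u, a, z:
δQ/Q = √((δu/u)² + (1·δa/a)² + (2·δz/z)²) = √(0.00443 + 0.00200 + 0.0278) = 0.185
Q = 1.66e+06, so δQ = 0.185 × 1.66e+06 = 3.07e+05.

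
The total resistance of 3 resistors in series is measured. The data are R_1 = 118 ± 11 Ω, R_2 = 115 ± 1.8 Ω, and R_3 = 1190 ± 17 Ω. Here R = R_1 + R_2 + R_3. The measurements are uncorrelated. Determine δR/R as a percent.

1.43%

Sums and differences: (δR)² = Σ (cᵢ δxᵢ)².
  (δR_1)² = 121;  (δR_2)² = 3.24;  (δR_3)² = 289
δR = √(413) = 20.3 Ω
R = 1420 Ω, so δR/R = 20.3/1420 = 0.0143.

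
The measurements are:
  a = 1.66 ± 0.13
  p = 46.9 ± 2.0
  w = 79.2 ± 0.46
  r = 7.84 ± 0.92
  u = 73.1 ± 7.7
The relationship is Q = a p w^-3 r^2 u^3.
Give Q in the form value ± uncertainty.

3760 ± 1520

Products/powers → add relative errors in quadrature, weighted by exponent:
  (1·δa/a)² = (1×0.0783)² = 0.00613;  (1·δp/p)² = (1×0.0426)² = 0.00182;  (-3·δw/w)² = (-3×0.00581)² = 0.000304;  (2·δr/r)² = (2×0.117)² = 0.0551;  (3·δu/u)² = (3×0.105)² = 0.0999
δQ/Q = √(0.163) = 0.404
Q = 3760, so δQ = 0.404 × 3760 = 1520.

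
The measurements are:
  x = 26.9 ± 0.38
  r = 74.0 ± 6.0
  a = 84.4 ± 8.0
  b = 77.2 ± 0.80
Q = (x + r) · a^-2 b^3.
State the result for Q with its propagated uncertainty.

6520 ± 1310

Let u = x + r = 101. δu = √(δx² + δr²) = √(0.144 + 36.0) = 6.01, so δu/u = 0.0596.
Q is then a monomial in u, a, b:
δQ/Q = √((δu/u)² + (-2·δa/a)² + (3·δb/b)²) = √(0.00355 + 0.0359 + 0.000966) = 0.201
Q = 6520, so δQ = 0.201 × 6520 = 1310.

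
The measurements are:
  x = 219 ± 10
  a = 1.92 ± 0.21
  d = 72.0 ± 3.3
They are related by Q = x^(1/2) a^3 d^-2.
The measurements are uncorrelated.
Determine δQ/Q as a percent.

For a monomial Q ∝ x^(1/2), a^3, d^-2, fractional errors add in quadrature:
  (½·δx/x)² = (0.5×0.0457)² = 0.000521;  (3·δa/a)² = (3×0.109)² = 0.108;  (-2·δd/d)² = (-2×0.0458)² = 0.00840
δQ/Q = √(0.117) = 0.341

34.1%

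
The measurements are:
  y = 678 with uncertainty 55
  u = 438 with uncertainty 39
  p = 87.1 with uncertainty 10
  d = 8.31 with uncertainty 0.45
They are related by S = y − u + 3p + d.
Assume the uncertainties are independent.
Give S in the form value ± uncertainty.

Absolute uncertainties add in quadrature for a linear combination:
  (δy)² = 3020;  (δu)² = 1520;  (3·δp)² = 900;  (δd)² = 0.203
δS = √(5450) = 73.8
S = 510.

510 ± 73.8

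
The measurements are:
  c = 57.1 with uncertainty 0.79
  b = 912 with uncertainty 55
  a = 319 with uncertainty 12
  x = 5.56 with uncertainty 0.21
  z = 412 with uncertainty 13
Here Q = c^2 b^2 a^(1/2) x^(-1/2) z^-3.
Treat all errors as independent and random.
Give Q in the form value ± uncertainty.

294 ± 46.4

Each factor contributes (exponent × relative error)² to (δQ/Q)²:
  (2·δc/c)² = (2×0.0138)² = 0.000766;  (2·δb/b)² = (2×0.0603)² = 0.0145;  (½·δa/a)² = (0.5×0.0376)² = 0.000354;  (−½·δx/x)² = (-0.5×0.0378)² = 0.000357;  (-3·δz/z)² = (-3×0.0316)² = 0.00896
δQ/Q = √(0.0250) = 0.158
Q = 294, so δQ = 0.158 × 294 = 46.4.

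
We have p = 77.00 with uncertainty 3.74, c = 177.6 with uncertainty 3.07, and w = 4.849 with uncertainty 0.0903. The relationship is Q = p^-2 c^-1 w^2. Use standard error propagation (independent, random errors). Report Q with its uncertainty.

(2.233 ± 0.235) × 10^-5

Each factor contributes (exponent × relative error)² to (δQ/Q)²:
  (-2·δp/p)² = (-2×0.0486)² = 0.00944;  (-1·δc/c)² = (-1×0.0173)² = 0.000299;  (2·δw/w)² = (2×0.0186)² = 0.00139
δQ/Q = √(0.0111) = 0.105
Q = 2.233e-05, so δQ = 0.105 × 2.233e-05 = 2.35e-06.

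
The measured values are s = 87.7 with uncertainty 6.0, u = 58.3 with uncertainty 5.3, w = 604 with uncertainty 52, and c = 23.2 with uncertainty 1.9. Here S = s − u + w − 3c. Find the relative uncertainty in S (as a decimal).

Each term contributes (cᵢ δxᵢ)² to (δS)²:
  (δs)² = 36.0;  (δu)² = 28.1;  (δw)² = 2700;  (3·δc)² = 32.5
δS = √(2800) = 52.9
S = 564, so δS/S = 52.9/564 = 0.0939.

0.0939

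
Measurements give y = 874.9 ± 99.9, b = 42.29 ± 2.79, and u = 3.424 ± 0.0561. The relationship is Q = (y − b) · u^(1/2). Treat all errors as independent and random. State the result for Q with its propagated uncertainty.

1541 ± 185

Let w = y − b = 832.6. δw = √(δy² + δb²) = √(9980 + 7.78) = 99.9, so δw/w = 0.120.
Q is then a monomial in w, u:
δQ/Q = √((δw/w)² + (½·δu/u)²) = √(0.0144 + 6.71e-05) = 0.120
Q = 1541, so δQ = 0.120 × 1541 = 185.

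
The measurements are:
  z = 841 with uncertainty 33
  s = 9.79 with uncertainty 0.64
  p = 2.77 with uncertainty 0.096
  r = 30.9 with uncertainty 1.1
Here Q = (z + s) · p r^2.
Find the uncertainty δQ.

Let u = z + s = 851. δu = √(δz² + δs²) = √(1090 + 0.410) = 33.0, so δu/u = 0.0388.
Q is then a monomial in u, p, r:
δQ/Q = √((δu/u)² + (1·δp/p)² + (2·δr/r)²) = √(0.00151 + 0.00120 + 0.00507) = 0.0882
Q = 2.25e+06, so δQ = 0.0882 × 2.25e+06 = 1.98e+05.

1.98e+05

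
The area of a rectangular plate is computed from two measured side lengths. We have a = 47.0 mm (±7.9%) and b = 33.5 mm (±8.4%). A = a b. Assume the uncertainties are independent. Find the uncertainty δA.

182 mm^2

Since A is a product/quotient, work with relative uncertainties:
  (1·δa/a)² = (1×0.0790)² = 0.00624;  (1·δb/b)² = (1×0.0840)² = 0.00706
δA/A = √(0.0133) = 0.115
A = 1570 mm^2, so δA = 0.115 × 1570 = 182 mm^2.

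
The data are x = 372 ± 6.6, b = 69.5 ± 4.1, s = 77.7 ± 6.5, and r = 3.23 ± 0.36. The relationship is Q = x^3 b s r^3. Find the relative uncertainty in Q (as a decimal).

For a monomial Q ∝ x^3, b, s, r^3, fractional errors add in quadrature:
  (3·δx/x)² = (3×0.0177)² = 0.00283;  (1·δb/b)² = (1×0.0590)² = 0.00348;  (1·δs/s)² = (1×0.0837)² = 0.00700;  (3·δr/r)² = (3×0.111)² = 0.112
δQ/Q = √(0.125) = 0.354

0.354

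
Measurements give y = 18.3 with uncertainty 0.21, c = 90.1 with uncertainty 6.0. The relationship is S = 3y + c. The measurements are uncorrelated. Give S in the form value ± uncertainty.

145 ± 6.03

S is a linear combination, so absolute uncertainties add in quadrature:
  (3·δy)² = 0.397;  (δc)² = 36.0
δS = √(36.4) = 6.03
S = 145.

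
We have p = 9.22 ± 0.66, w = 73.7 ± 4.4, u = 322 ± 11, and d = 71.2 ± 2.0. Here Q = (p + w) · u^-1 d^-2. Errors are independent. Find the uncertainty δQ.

Let h = p + w = 82.9. δh = √(δp² + δw²) = √(0.436 + 19.4) = 4.45, so δh/h = 0.0537.
Q is then a monomial in h, u, d:
δQ/Q = √((δh/h)² + (-1·δu/u)² + (-2·δd/d)²) = √(0.00288 + 0.00117 + 0.00316) = 0.0849
Q = 5.08e-05, so δQ = 0.0849 × 5.08e-05 = 4.31e-06.

4.31e-06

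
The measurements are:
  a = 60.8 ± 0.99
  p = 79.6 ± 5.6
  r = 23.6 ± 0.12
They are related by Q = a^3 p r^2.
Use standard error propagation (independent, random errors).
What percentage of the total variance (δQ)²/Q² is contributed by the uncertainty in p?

66.5%

(δQ/Q)² = (3·δa/a)² + (1·δp/p)² + (2·δr/r)²
  a term: (3×0.0163)² = 0.00239
  p term: (1×0.0704)² = 0.00495
  r term: (2×0.00508)² = 0.000103
Total = 0.00744. Share from p = 0.00495/0.00744 = 0.665.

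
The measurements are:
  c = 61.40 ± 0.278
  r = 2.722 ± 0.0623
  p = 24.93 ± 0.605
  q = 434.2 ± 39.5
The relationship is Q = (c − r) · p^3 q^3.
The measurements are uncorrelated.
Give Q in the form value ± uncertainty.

Let u = c − r = 58.68. δu = √(δc² + δr²) = √(0.0773 + 0.00388) = 0.285, so δu/u = 0.00486.
Q is then a monomial in u, p, q:
δQ/Q = √((δu/u)² + (3·δp/p)² + (3·δq/q)²) = √(2.36e-05 + 0.00530 + 0.0745) = 0.283
Q = 7.442e+13, so δQ = 0.283 × 7.442e+13 = 2.1e+13.

(7.442 ± 2.10) × 10^13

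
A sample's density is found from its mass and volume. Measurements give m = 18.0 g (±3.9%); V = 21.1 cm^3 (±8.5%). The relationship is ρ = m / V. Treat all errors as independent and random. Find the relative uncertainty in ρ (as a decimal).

For a monomial ρ ∝ m, V^-1, fractional errors add in quadrature:
  (1·δm/m)² = (1×0.0390)² = 0.00152;  (-1·δV/V)² = (-1×0.0850)² = 0.00723
δρ/ρ = √(0.00875) = 0.0935

0.0935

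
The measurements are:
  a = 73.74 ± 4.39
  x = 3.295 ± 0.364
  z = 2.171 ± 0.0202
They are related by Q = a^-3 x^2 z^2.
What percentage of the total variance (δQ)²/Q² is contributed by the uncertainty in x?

60.2%

(δQ/Q)² = (-3·δa/a)² + (2·δx/x)² + (2·δz/z)²
  a term: (-3×0.0595)² = 0.0319
  x term: (2×0.110)² = 0.0488
  z term: (2×0.00930)² = 0.000346
Total = 0.0811. Share from x = 0.0488/0.0811 = 0.602.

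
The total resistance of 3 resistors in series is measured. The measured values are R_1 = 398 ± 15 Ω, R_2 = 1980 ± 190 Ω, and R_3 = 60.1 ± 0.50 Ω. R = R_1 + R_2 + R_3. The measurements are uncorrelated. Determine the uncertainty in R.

191 Ω

Sums and differences: (δR)² = Σ (cᵢ δxᵢ)².
  (δR_1)² = 225;  (δR_2)² = 36100;  (δR_3)² = 0.250
δR = √(36300) = 191 Ω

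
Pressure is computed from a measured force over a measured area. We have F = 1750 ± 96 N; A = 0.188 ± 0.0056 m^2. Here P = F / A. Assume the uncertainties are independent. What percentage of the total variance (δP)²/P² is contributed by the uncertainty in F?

77.2%

(δP/P)² = (1·δF/F)² + (-1·δA/A)²
  F term: (1×0.0549)² = 0.00301
  A term: (-1×0.0298)² = 0.000887
Total = 0.00390. Share from F = 0.00301/0.00390 = 0.772.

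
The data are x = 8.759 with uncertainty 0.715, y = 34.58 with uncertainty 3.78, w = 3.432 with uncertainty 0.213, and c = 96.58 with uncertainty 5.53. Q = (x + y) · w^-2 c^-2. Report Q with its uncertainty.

Let u = x + y = 43.34. δu = √(δx² + δy²) = √(0.511 + 14.3) = 3.85, so δu/u = 0.0888.
Q is then a monomial in u, w, c:
δQ/Q = √((δu/u)² + (-2·δw/w)² + (-2·δc/c)²) = √(0.00788 + 0.0154 + 0.0131) = 0.191
Q = 0.0003945, so δQ = 0.191 × 0.0003945 = 7.53e-05.

(3.945 ± 0.753) × 10^-4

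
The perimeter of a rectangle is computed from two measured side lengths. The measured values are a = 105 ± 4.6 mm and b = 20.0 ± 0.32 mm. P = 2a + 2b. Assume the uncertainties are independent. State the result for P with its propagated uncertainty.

P is a linear combination, so absolute uncertainties add in quadrature:
  (2·δa)² = 84.6;  (2·δb)² = 0.410
δP = √(85.0) = 9.22 mm
P = 250 mm.

250 ± 9.22 mm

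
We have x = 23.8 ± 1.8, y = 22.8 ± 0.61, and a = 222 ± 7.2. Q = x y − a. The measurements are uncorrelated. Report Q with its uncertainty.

Let p = x·y = 543. δp/p = √((1·δx/x)² + (1·δy/y)²) = √(0.00572 + 0.000716) = 0.0802, so δp = 43.5.
Q = p − a: δQ = √(δp² + δa²) = √(1900 + 51.8) = 44.1
Q = 321.

321 ± 44.1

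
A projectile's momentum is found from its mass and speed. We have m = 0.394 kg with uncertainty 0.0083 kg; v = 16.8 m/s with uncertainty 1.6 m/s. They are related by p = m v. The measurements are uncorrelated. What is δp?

Products/powers → add relative errors in quadrature, weighted by exponent:
  (1·δm/m)² = (1×0.0211)² = 0.000444;  (1·δv/v)² = (1×0.0952)² = 0.00907
δp/p = √(0.00951) = 0.0975
p = 6.62 kg·m/s, so δp = 0.0975 × 6.62 = 0.646 kg·m/s.

0.646 kg·m/s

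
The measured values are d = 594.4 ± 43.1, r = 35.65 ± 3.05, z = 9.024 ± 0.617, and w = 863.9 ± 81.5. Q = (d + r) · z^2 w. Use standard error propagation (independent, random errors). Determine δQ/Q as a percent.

Let u = d + r = 630.0. δu = √(δd² + δr²) = √(1860 + 9.30) = 43.2, so δu/u = 0.0686.
Q is then a monomial in u, z, w:
δQ/Q = √((δu/u)² + (2·δz/z)² + (1·δw/w)²) = √(0.00470 + 0.0187 + 0.00890) = 0.180

18.0%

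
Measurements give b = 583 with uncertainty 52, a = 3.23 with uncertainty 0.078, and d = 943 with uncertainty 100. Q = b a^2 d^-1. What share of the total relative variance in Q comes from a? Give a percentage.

10.8%

(δQ/Q)² = (1·δb/b)² + (2·δa/a)² + (-1·δd/d)²
  b term: (1×0.0892)² = 0.00796
  a term: (2×0.0241)² = 0.00233
  d term: (-1×0.106)² = 0.0112
Total = 0.0215. Share from a = 0.00233/0.0215 = 0.108.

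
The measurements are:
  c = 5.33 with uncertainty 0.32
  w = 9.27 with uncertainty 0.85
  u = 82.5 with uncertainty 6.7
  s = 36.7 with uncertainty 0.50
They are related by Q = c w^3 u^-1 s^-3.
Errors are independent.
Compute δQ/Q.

Products/powers → add relative errors in quadrature, weighted by exponent:
  (1·δc/c)² = (1×0.0600)² = 0.00360;  (3·δw/w)² = (3×0.0917)² = 0.0757;  (-1·δu/u)² = (-1×0.0812)² = 0.00660;  (-3·δs/s)² = (-3×0.0136)² = 0.00167
δQ/Q = √(0.0875) = 0.296

0.296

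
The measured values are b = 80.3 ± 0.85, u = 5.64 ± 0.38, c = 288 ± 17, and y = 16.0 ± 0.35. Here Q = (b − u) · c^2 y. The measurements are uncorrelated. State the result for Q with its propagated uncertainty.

Let w = b − u = 74.7. δw = √(δb² + δu²) = √(0.722 + 0.144) = 0.931, so δw/w = 0.0125.
Q is then a monomial in w, c, y:
δQ/Q = √((δw/w)² + (2·δc/c)² + (1·δy/y)²) = √(0.000156 + 0.0139 + 0.000479) = 0.121
Q = 9.91e+07, so δQ = 0.121 × 9.91e+07 = 1.2e+07.

(9.91 ± 1.20) × 10^7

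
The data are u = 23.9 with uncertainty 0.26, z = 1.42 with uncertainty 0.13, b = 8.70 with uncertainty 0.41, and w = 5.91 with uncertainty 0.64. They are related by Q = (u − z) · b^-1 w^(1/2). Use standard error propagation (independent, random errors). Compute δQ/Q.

0.0729

Let h = u − z = 22.5. δh = √(δu² + δz²) = √(0.0676 + 0.0169) = 0.291, so δh/h = 0.0129.
Q is then a monomial in h, b, w:
δQ/Q = √((δh/h)² + (-1·δb/b)² + (½·δw/w)²) = √(0.000167 + 0.00222 + 0.00293) = 0.0729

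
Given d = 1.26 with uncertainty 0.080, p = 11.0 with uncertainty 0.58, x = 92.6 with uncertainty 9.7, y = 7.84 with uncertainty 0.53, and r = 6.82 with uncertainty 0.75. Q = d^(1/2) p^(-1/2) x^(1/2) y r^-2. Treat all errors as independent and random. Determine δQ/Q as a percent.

For a monomial Q ∝ d^(1/2), p^(-1/2), x^(1/2), y, r^-2, fractional errors add in quadrature:
  (½·δd/d)² = (0.5×0.0635)² = 0.00101;  (−½·δp/p)² = (-0.5×0.0527)² = 0.000695;  (½·δx/x)² = (0.5×0.105)² = 0.00274;  (1·δy/y)² = (1×0.0676)² = 0.00457;  (-2·δr/r)² = (-2×0.110)² = 0.0484
δQ/Q = √(0.0574) = 0.240

24.0%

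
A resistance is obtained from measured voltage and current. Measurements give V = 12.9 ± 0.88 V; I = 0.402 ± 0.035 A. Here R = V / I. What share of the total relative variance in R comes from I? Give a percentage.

(δR/R)² = (1·δV/V)² + (-1·δI/I)²
  V term: (1×0.0682)² = 0.00465
  I term: (-1×0.0871)² = 0.00758
Total = 0.0122. Share from I = 0.00758/0.0122 = 0.620.

62.0%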